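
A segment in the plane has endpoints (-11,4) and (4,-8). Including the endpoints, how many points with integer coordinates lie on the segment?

The number of lattice points on a segment between lattice points is gcd(|Δx|,|Δy|) + 1 = gcd(15,12) + 1 = 3 + 1 = 4.

4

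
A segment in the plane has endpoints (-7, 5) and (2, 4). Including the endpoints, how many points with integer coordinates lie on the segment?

2

The number of lattice points on a segment between lattice points is gcd(|Δx|,|Δy|) + 1 = gcd(9,1) + 1 = 1 + 1 = 2.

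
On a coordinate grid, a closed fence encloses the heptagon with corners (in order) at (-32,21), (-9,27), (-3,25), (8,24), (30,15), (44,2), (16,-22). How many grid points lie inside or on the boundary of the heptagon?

The shoelace formula gives twice the area as |[(-32)·27 − (-9)·21] + [(-9)·25 − (-3)·27] + [(-3)·24 − 8·25] + [8·15 − 30·24] + [30·2 − 44·15] + [44·(-22) − 16·2] + [16·21 − (-32)·(-22)]| = 3659, so the area is 3659/2.
The number of boundary lattice points is Σ gcd(|Δx|,|Δy|) = gcd(23,6) + gcd(6,2) + gcd(11,1) + gcd(22,9) + gcd(14,13) + gcd(28,24) + gcd(48,43) = 1+2+1+1+1+4+1 = 11.
Pick's theorem gives I = A − B/2 + 1 = 3659/2 − 11/2 + 1 = 1825, so the closed region contains I + B = 1825 + 11 = 1836 lattice points.

1836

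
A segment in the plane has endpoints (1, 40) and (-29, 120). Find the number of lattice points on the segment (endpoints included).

11

The number of lattice points on a segment between lattice points is gcd(|Δx|,|Δy|) + 1 = gcd(30,80) + 1 = 10 + 1 = 11.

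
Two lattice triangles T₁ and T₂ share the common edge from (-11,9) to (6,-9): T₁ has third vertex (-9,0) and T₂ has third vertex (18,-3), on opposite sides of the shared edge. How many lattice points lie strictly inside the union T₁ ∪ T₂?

213

The union is the simple quadrilateral with vertices (-11,9), (-9,0), (6,-9), (18,-3) in order.
The shoelace formula gives twice the area as |((-11)·0 − (-9)·9) + ((-9)·(-9) − 6·0) + (6·(-3) − 18·(-9)) + (18·9 − (-11)·(-3))| = 435, so the area is 217.5.
Along each edge there are gcd(|Δx|,|Δy|)+1 lattice points, so counting each shared vertex once the boundary has gcd(2,9) + gcd(15,9) + gcd(12,6) + gcd(29,12) = 1+3+6+1 = 11.
By Pick's theorem I = A − B/2 + 1 = 217.5 − 11/2 + 1 = 213.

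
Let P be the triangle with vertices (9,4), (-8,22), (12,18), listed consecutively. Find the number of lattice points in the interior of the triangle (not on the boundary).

144

The shoelace formula gives twice the area as |(9·22 − (-8)·4) + ((-8)·18 − 12·22) + (12·4 − 9·18)| = 292, so the area is 146.
Along each edge there are gcd(|Δx|,|Δy|)+1 lattice points, so counting each shared vertex once the boundary has gcd(17,18) + gcd(20,4) + gcd(3,14) = 1+4+1 = 6.
Pick's theorem gives I = A − B/2 + 1 = 146 − 6/2 + 1 = 144.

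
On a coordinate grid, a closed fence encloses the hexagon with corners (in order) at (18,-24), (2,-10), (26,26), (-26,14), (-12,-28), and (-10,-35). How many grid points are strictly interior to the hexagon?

Using the shoelace formula, 2A = |(18·(-10) − 2·(-24)) + (2·26 − 26·(-10)) + (26·14 − (-26)·26) + ((-26)·(-28) − (-12)·14) + ((-12)·(-35) − (-10)·(-28)) + ((-10)·(-24) − 18·(-35))| = 3126, so the area is 1563.
The number of boundary lattice points is Σ gcd(|Δx|,|Δy|) = gcd(16,14) + gcd(24,36) + gcd(52,12) + gcd(14,42) + gcd(2,7) + gcd(28,11) = 2+12+4+14+1+1 = 34.
Pick's theorem gives I = A − B/2 + 1 = 1563 − 34/2 + 1 = 1547.

1547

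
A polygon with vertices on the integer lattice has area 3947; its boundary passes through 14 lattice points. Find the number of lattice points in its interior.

From Pick's theorem, I = A − B/2 + 1 = 3947 − 14/2 + 1 = 3941.

3941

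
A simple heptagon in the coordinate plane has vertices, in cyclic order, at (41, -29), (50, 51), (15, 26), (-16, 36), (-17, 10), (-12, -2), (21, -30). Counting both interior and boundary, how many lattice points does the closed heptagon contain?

3337

The shoelace formula gives twice the area as |[41·51 − 50·(-29)] + [50·26 − 15·51] + [15·36 − (-16)·26] + [(-16)·10 − (-17)·36] + [(-17)·(-2) − (-12)·10] + [(-12)·(-30) − 21·(-2)] + [21·(-29) − 41·(-30)]| = 6661, so the area is 3330.5.
Summing gcd(|Δx|,|Δy|) over the edges gives the boundary count: gcd(9,80) + gcd(35,25) + gcd(31,10) + gcd(1,26) + gcd(5,12) + gcd(33,28) + gcd(20,1) = 1+5+1+1+1+1+1 = 11.
Pick's theorem gives I = A − B/2 + 1 = 3330.5 − 11/2 + 1 = 3326, so the closed region contains I + B = 3326 + 11 = 3337 lattice points.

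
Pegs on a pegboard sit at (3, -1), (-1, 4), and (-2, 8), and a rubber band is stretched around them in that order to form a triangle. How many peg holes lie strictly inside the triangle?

The shoelace formula gives twice the area as |[3·4 − (-1)·(-1)] + [(-1)·8 − (-2)·4] + [(-2)·(-1) − 3·8]| = 11, so the area is 5.5.
Along each edge there are gcd(|Δx|,|Δy|)+1 lattice points, so counting each shared vertex once the boundary has gcd(4,5) + gcd(1,4) + gcd(5,9) = 1+1+1 = 3.
Pick's theorem gives I = A − B/2 + 1 = 5.5 − 3/2 + 1 = 5.

5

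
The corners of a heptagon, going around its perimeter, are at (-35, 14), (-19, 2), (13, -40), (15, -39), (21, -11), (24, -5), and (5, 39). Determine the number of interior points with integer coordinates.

The shoelace formula gives twice the area as |[(-35)·2 − (-19)·14] + [(-19)·(-40) − 13·2] + [13·(-39) − 15·(-40)] + [15·(-11) − 21·(-39)] + [21·(-5) − 24·(-11)] + [24·39 − 5·(-5)] + [5·14 − (-35)·39]| = 4232, so the area is 2116.
Along each edge there are gcd(|Δx|,|Δy|)+1 lattice points, so counting each shared vertex once the boundary has gcd(16,12) + gcd(32,42) + gcd(2,1) + gcd(6,28) + gcd(3,6) + gcd(19,44) + gcd(40,25) = 4+2+1+2+3+1+5 = 18.
Pick's theorem gives I = A − B/2 + 1 = 2116 − 18/2 + 1 = 2108.

2108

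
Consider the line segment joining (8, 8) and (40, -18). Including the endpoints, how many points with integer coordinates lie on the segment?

The number of lattice points on a segment between lattice points is gcd(|Δx|,|Δy|) + 1 = gcd(32,26) + 1 = 2 + 1 = 3.

3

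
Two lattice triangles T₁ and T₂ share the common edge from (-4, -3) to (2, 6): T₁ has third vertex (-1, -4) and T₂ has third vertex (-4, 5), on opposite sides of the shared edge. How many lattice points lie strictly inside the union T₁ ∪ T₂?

The union is the simple quadrilateral with vertices (-4, -3), (-1, -4), (2, 6), (-4, 5) in order.
The shoelace formula gives twice the area as |[(-4)·(-4) − (-1)·(-3)] + [(-1)·6 − 2·(-4)] + [2·5 − (-4)·6] + [(-4)·(-3) − (-4)·5]| = 81, so the area is 81/2.
Summing gcd(|Δx|,|Δy|) over the edges gives the boundary count: gcd(3,1) + gcd(3,10) + gcd(6,1) + gcd(0,8) = 1+1+1+8 = 11.
By Pick's theorem I = A − B/2 + 1 = 81/2 − 11/2 + 1 = 36.

36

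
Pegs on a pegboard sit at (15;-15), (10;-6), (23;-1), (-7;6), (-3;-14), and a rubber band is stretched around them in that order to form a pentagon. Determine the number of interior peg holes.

Using the shoelace formula, 2A = |[15·(-6) − 10·(-15)] + [10·(-1) − 23·(-6)] + [23·6 − (-7)·(-1)] + [(-7)·(-14) − (-3)·6] + [(-3)·(-15) − 15·(-14)]| = 690, so the area is 345.
Along each edge there are gcd(|Δx|,|Δy|)+1 lattice points, so counting each shared vertex once the boundary has gcd(5,9) + gcd(13,5) + gcd(30,7) + gcd(4,20) + gcd(18,1) = 1+1+1+4+1 = 8.
By Pick's theorem A = I + B/2 − 1, so I = 345 − 8/2 + 1 = 342.

342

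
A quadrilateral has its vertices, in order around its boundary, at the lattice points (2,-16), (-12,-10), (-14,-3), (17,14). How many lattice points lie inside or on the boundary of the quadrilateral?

By the shoelace formula, twice the signed area is |(2·(-10) − (-12)·(-16)) + ((-12)·(-3) − (-14)·(-10)) + ((-14)·14 − 17·(-3)) + (17·(-16) − 2·14)| = 761, so the area is 380.5.
Summing gcd(|Δx|,|Δy|) over the edges gives the boundary count: gcd(14,6) + gcd(2,7) + gcd(31,17) + gcd(15,30) = 2+1+1+15 = 19.
Pick's theorem gives I = A − B/2 + 1 = 380.5 − 19/2 + 1 = 372, so the closed region contains I + B = 372 + 19 = 391 lattice points.

391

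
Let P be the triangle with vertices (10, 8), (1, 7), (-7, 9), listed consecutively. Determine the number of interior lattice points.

The shoelace formula gives twice the area as |(10·7 − 1·8) + (1·9 − (-7)·7) + ((-7)·8 − 10·9)| = 26, so the area is 13.
Along each edge there are gcd(|Δx|,|Δy|)+1 lattice points, so counting each shared vertex once the boundary has gcd(9,1) + gcd(8,2) + gcd(17,1) = 1+2+1 = 4.
Pick's theorem gives I = A − B/2 + 1 = 13 − 4/2 + 1 = 12.

12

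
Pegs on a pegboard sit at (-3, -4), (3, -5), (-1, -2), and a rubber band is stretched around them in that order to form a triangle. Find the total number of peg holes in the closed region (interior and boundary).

The shoelace formula gives twice the area as |((-3)·(-5) − 3·(-4)) + (3·(-2) − (-1)·(-5)) + ((-1)·(-4) − (-3)·(-2))| = 14, so the area is 7.
Along each edge there are gcd(|Δx|,|Δy|)+1 lattice points, so counting each shared vertex once the boundary has gcd(6,1) + gcd(4,3) + gcd(2,2) = 1+1+2 = 4.
Pick's theorem gives I = A − B/2 + 1 = 7 − 4/2 + 1 = 6, so the closed region contains I + B = 6 + 4 = 10 lattice points.

10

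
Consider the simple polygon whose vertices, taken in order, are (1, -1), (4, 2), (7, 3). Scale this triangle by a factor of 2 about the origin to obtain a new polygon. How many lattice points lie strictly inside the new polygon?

By the shoelace formula, twice the signed area is |(1·2 − 4·(-1)) + (4·3 − 7·2) + (7·(-1) − 1·3)| = 6, so the area is 3.
Along each edge there are gcd(|Δx|,|Δy|)+1 lattice points, so counting each shared vertex once the boundary has gcd(3,3) + gcd(3,1) + gcd(6,4) = 3+1+2 = 6.
Scaling by 2 multiplies the area by 2² = 4 (so the new area is 12) and multiplies the boundary lattice-point count by 2, giving 12.
By Pick's theorem, the interior count of the dilated polygon is 12 − 12/2 + 1 = 7.

7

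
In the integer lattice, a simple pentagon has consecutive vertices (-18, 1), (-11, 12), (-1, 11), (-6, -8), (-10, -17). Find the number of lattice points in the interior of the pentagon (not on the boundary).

265

The shoelace formula gives twice the area as |((-18)·12 − (-11)·1) + ((-11)·11 − (-1)·12) + ((-1)·(-8) − (-6)·11) + ((-6)·(-17) − (-10)·(-8)) + ((-10)·1 − (-18)·(-17))| = 534, so the area is 267.
Summing gcd(|Δx|,|Δy|) over the edges gives the boundary count: gcd(7,11) + gcd(10,1) + gcd(5,19) + gcd(4,9) + gcd(8,18) = 1+1+1+1+2 = 6.
Pick's theorem gives I = A − B/2 + 1 = 267 − 6/2 + 1 = 265.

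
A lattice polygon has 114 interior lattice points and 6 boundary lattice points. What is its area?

By Pick's theorem, A = I + B/2 − 1 = 114 + 6/2 − 1 = 116.

116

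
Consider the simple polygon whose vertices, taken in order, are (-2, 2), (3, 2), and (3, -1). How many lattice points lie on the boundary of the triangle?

9

The number of boundary lattice points is Σ gcd(|Δx|,|Δy|) = gcd(5,0) + gcd(0,3) + gcd(5,3) = 5+3+1 = 9.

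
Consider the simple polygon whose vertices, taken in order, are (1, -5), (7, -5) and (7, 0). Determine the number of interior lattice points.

10

By the shoelace formula, twice the signed area is |[1·(-5) − 7·(-5)] + [7·0 − 7·(-5)] + [7·(-5) − 1·0]| = 30, so the area is 15.
Along each edge there are gcd(|Δx|,|Δy|)+1 lattice points, so counting each shared vertex once the boundary has gcd(6,0) + gcd(0,5) + gcd(6,5) = 6+5+1 = 12.
By Pick's theorem A = I + B/2 − 1, so I = 15 − 12/2 + 1 = 10.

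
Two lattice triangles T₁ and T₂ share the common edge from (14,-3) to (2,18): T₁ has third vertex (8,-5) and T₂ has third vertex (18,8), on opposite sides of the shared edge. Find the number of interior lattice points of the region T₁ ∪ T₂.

The union is the simple quadrilateral with vertices (14,-3), (8,-5), (2,18), (18,8) in order.
The shoelace formula gives twice the area as |[14·(-5) − 8·(-3)] + [8·18 − 2·(-5)] + [2·8 − 18·18] + [18·(-3) − 14·8]| = 366, so the area is 183.
The number of boundary lattice points is Σ gcd(|Δx|,|Δy|) = gcd(6,2) + gcd(6,23) + gcd(16,10) + gcd(4,11) = 2+1+2+1 = 6.
By Pick's theorem I = A − B/2 + 1 = 183 − 6/2 + 1 = 181.

181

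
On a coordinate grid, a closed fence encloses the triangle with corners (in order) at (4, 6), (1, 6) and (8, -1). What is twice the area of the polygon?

21

Using the shoelace formula, 2A = |(4·6 − 1·6) + (1·(-1) − 8·6) + (8·6 − 4·(-1))| = 21, so the area is 10.5.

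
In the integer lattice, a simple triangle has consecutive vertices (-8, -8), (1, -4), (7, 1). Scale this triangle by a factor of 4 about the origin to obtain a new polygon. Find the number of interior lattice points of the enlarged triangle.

By the shoelace formula, twice the signed area is |((-8)·(-4) − 1·(-8)) + (1·1 − 7·(-4)) + (7·(-8) − (-8)·1)| = 21, so the area is 10.5.
Along each edge there are gcd(|Δx|,|Δy|)+1 lattice points, so counting each shared vertex once the boundary has gcd(9,4) + gcd(6,5) + gcd(15,9) = 1+1+3 = 5.
Scaling by 4 multiplies the area by 4² = 16 (so the new area is 168) and multiplies the boundary lattice-point count by 4, giving 20.
By Pick's theorem, the interior count of the dilated polygon is 168 − 20/2 + 1 = 159.

159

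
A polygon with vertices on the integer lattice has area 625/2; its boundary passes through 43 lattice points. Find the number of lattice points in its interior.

292

From Pick's theorem, I = A − B/2 + 1 = 625/2 − 43/2 + 1 = 292.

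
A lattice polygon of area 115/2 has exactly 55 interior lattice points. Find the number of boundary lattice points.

7

Pick's theorem gives A = I + B/2 − 1, so B = 2(A − I + 1) = 2(115/2 − 55 + 1) = 7.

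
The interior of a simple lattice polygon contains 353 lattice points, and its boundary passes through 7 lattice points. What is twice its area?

711

Pick's theorem states A = I + B/2 − 1, so A = 353 + 7/2 − 1 = 711/2.
Hence 2A = 711.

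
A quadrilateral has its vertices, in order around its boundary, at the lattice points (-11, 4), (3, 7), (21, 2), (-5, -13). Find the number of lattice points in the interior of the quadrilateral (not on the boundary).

327

The shoelace formula gives twice the area as |[(-11)·7 − 3·4] + [3·2 − 21·7] + [21·(-13) − (-5)·2] + [(-5)·4 − (-11)·(-13)]| = 656, so the area is 328.
Along each edge there are gcd(|Δx|,|Δy|)+1 lattice points, so counting each shared vertex once the boundary has gcd(14,3) + gcd(18,5) + gcd(26,15) + gcd(6,17) = 1+1+1+1 = 4.
Pick's theorem gives I = A − B/2 + 1 = 328 − 4/2 + 1 = 327.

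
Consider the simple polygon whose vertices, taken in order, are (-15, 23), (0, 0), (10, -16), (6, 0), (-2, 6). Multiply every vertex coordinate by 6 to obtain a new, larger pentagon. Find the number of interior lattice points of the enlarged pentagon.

3139

Using the shoelace formula, 2A = |[(-15)·0 − 0·23] + [0·(-16) − 10·0] + [10·0 − 6·(-16)] + [6·6 − (-2)·0] + [(-2)·23 − (-15)·6]| = 176, so the area is 88.
Along each edge there are gcd(|Δx|,|Δy|)+1 lattice points, so counting each shared vertex once the boundary has gcd(15,23) + gcd(10,16) + gcd(4,16) + gcd(8,6) + gcd(13,17) = 1+2+4+2+1 = 10.
Scaling by 6 multiplies the area by 6² = 36 (so the new area is 3168) and multiplies the boundary lattice-point count by 6, giving 60.
By Pick's theorem, the interior count of the dilated polygon is 3168 − 60/2 + 1 = 3139.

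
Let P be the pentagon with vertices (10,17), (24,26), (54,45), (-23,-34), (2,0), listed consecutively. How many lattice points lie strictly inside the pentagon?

The shoelace formula gives twice the area as |[10·26 − 24·17] + [24·45 − 54·26] + [54·(-34) − (-23)·45] + [(-23)·0 − 2·(-34)] + [2·17 − 10·0]| = 1171, so the area is 1171/2.
Summing gcd(|Δx|,|Δy|) over the edges gives the boundary count: gcd(14,9) + gcd(30,19) + gcd(77,79) + gcd(25,34) + gcd(8,17) = 1+1+1+1+1 = 5.
Pick's theorem gives I = A − B/2 + 1 = 1171/2 − 5/2 + 1 = 584.

584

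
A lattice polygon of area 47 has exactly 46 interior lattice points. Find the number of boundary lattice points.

4

Pick's theorem gives A = I + B/2 − 1, so B = 2(A − I + 1) = 2(47 − 46 + 1) = 4.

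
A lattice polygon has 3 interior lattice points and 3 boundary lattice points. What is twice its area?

Pick's theorem states A = I + B/2 − 1, so A = 3 + 3/2 − 1 = 7/2.
Hence 2A = 7.

7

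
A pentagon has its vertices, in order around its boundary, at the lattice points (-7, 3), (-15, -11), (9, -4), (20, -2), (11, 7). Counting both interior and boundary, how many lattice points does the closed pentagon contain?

302

The shoelace formula gives twice the area as |((-7)·(-11) − (-15)·3) + ((-15)·(-4) − 9·(-11)) + (9·(-2) − 20·(-4)) + (20·7 − 11·(-2)) + (11·3 − (-7)·7)| = 587, so the area is 293.5.
Along each edge there are gcd(|Δx|,|Δy|)+1 lattice points, so counting each shared vertex once the boundary has gcd(8,14) + gcd(24,7) + gcd(11,2) + gcd(9,9) + gcd(18,4) = 2+1+1+9+2 = 15.
Pick's theorem gives I = A − B/2 + 1 = 293.5 − 15/2 + 1 = 287, so the closed region contains I + B = 287 + 15 = 302 lattice points.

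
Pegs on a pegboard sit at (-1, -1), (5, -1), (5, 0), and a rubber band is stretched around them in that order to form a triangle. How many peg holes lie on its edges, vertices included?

8

The number of boundary lattice points is Σ gcd(|Δx|,|Δy|) = gcd(6,0) + gcd(0,1) + gcd(6,1) = 6+1+1 = 8.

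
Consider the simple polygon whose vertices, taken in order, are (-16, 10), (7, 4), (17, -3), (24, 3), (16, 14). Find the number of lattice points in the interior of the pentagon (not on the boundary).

283

The shoelace formula gives twice the area as |[(-16)·4 − 7·10] + [7·(-3) − 17·4] + [17·3 − 24·(-3)] + [24·14 − 16·3] + [16·10 − (-16)·14]| = 572, so the area is 286.
The number of boundary lattice points is Σ gcd(|Δx|,|Δy|) = gcd(23,6) + gcd(10,7) + gcd(7,6) + gcd(8,11) + gcd(32,4) = 1+1+1+1+4 = 8.
Pick's theorem gives I = A − B/2 + 1 = 286 − 8/2 + 1 = 283.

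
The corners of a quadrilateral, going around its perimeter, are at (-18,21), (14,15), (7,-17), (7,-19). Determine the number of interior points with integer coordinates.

554

Using the shoelace formula, 2A = |((-18)·15 − 14·21) + (14·(-17) − 7·15) + (7·(-19) − 7·(-17)) + (7·21 − (-18)·(-19))| = 1116, so the area is 558.
Summing gcd(|Δx|,|Δy|) over the edges gives the boundary count: gcd(32,6) + gcd(7,32) + gcd(0,2) + gcd(25,40) = 2+1+2+5 = 10.
Pick's theorem gives I = A − B/2 + 1 = 558 − 10/2 + 1 = 554.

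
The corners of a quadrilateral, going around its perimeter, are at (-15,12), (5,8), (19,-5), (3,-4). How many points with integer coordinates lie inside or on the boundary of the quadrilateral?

226

Using the shoelace formula, 2A = |[(-15)·8 − 5·12] + [5·(-5) − 19·8] + [19·(-4) − 3·(-5)] + [3·12 − (-15)·(-4)]| = 442, so the area is 221.
Along each edge there are gcd(|Δx|,|Δy|)+1 lattice points, so counting each shared vertex once the boundary has gcd(20,4) + gcd(14,13) + gcd(16,1) + gcd(18,16) = 4+1+1+2 = 8.
Pick's theorem gives I = A − B/2 + 1 = 221 − 8/2 + 1 = 218, so the closed region contains I + B = 218 + 8 = 226 lattice points.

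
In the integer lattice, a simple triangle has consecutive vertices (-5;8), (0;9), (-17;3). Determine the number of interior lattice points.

The shoelace formula gives twice the area as |((-5)·9 − 0·8) + (0·3 − (-17)·9) + ((-17)·8 − (-5)·3)| = 13, so the area is 13/2.
Along each edge there are gcd(|Δx|,|Δy|)+1 lattice points, so counting each shared vertex once the boundary has gcd(5,1) + gcd(17,6) + gcd(12,5) = 1+1+1 = 3.
Pick's theorem gives I = A − B/2 + 1 = 13/2 − 3/2 + 1 = 6.

6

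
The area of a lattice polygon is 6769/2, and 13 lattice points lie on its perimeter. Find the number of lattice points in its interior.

3379

Pick's theorem A = I + B/2 − 1 rearranges to I = A − B/2 + 1 = 6769/2 − 13/2 + 1 = 3379.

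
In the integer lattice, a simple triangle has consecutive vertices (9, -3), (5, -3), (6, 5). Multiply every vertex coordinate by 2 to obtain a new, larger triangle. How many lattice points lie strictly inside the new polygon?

59

The shoelace formula gives twice the area as |(9·(-3) − 5·(-3)) + (5·5 − 6·(-3)) + (6·(-3) − 9·5)| = 32, so the area is 16.
Along each edge there are gcd(|Δx|,|Δy|)+1 lattice points, so counting each shared vertex once the boundary has gcd(4,0) + gcd(1,8) + gcd(3,8) = 4+1+1 = 6.
Scaling by 2 multiplies the area by 2² = 4 (so the new area is 64) and multiplies the boundary lattice-point count by 2, giving 12.
By Pick's theorem, the interior count of the dilated polygon is 64 − 12/2 + 1 = 59.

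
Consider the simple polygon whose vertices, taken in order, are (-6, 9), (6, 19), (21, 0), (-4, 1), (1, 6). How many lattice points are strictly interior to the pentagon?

259

By the shoelace formula, twice the signed area is |((-6)·19 − 6·9) + (6·0 − 21·19) + (21·1 − (-4)·0) + ((-4)·6 − 1·1) + (1·9 − (-6)·6)| = 526, so the area is 263.
The number of boundary lattice points is Σ gcd(|Δx|,|Δy|) = gcd(12,10) + gcd(15,19) + gcd(25,1) + gcd(5,5) + gcd(7,3) = 2+1+1+5+1 = 10.
Pick's theorem gives I = A − B/2 + 1 = 263 − 10/2 + 1 = 259.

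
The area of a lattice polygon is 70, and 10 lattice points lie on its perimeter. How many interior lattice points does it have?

66

Pick's theorem A = I + B/2 − 1 rearranges to I = A − B/2 + 1 = 70 − 10/2 + 1 = 66.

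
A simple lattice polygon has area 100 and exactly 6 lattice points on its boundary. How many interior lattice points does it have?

Pick's theorem A = I + B/2 − 1 rearranges to I = A − B/2 + 1 = 100 − 6/2 + 1 = 98.

98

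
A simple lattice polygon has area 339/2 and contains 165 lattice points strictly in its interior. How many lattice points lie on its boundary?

Pick's theorem gives A = I + B/2 − 1, so B = 2(A − I + 1) = 2(339/2 − 165 + 1) = 11.

11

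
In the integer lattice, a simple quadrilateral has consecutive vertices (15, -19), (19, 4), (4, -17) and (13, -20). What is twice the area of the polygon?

Using the shoelace formula, 2A = |[15·4 − 19·(-19)] + [19·(-17) − 4·4] + [4·(-20) − 13·(-17)] + [13·(-19) − 15·(-20)]| = 276, so the area is 138.

276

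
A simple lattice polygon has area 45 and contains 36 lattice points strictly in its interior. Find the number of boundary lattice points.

20

Pick's theorem gives A = I + B/2 − 1, so B = 2(A − I + 1) = 2(45 − 36 + 1) = 20.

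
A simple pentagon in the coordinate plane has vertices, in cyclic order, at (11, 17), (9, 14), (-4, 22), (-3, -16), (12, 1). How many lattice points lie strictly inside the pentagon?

382

Using the shoelace formula, 2A = |[11·14 − 9·17] + [9·22 − (-4)·14] + [(-4)·(-16) − (-3)·22] + [(-3)·1 − 12·(-16)] + [12·17 − 11·1]| = 767, so the area is 767/2.
Along each edge there are gcd(|Δx|,|Δy|)+1 lattice points, so counting each shared vertex once the boundary has gcd(2,3) + gcd(13,8) + gcd(1,38) + gcd(15,17) + gcd(1,16) = 1+1+1+1+1 = 5.
By Pick's theorem A = I + B/2 − 1, so I = 767/2 − 5/2 + 1 = 382.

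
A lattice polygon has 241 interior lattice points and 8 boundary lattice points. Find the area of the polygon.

Pick's theorem states A = I + B/2 − 1, so A = 241 + 8/2 − 1 = 244.

244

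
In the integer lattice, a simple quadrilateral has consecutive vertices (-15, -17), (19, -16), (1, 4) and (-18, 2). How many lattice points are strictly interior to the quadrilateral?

Using the shoelace formula, 2A = |[(-15)·(-16) − 19·(-17)] + [19·4 − 1·(-16)] + [1·2 − (-18)·4] + [(-18)·(-17) − (-15)·2]| = 1065, so the area is 532.5.
Summing gcd(|Δx|,|Δy|) over the edges gives the boundary count: gcd(34,1) + gcd(18,20) + gcd(19,2) + gcd(3,19) = 1+2+1+1 = 5.
By Pick's theorem A = I + B/2 − 1, so I = 532.5 − 5/2 + 1 = 531.

531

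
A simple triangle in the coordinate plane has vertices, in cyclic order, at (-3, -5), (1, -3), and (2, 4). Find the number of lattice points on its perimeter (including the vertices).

4

The number of boundary lattice points is Σ gcd(|Δx|,|Δy|) = gcd(4,2) + gcd(1,7) + gcd(5,9) = 2+1+1 = 4.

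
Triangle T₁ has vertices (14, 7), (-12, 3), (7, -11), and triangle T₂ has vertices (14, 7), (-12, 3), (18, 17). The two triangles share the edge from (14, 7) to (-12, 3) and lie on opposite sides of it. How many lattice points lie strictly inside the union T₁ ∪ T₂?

The union is the simple quadrilateral with vertices (14, 7), (7, -11), (-12, 3), (18, 17) in order.
Using the shoelace formula, 2A = |(14·(-11) − 7·7) + (7·3 − (-12)·(-11)) + ((-12)·17 − 18·3) + (18·7 − 14·17)| = 684, so the area is 342.
Summing gcd(|Δx|,|Δy|) over the edges gives the boundary count: gcd(7,18) + gcd(19,14) + gcd(30,14) + gcd(4,10) = 1+1+2+2 = 6.
By Pick's theorem I = A − B/2 + 1 = 342 − 6/2 + 1 = 340.

340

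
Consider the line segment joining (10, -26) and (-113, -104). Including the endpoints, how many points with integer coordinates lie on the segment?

The number of lattice points on a segment between lattice points is gcd(|Δx|,|Δy|) + 1 = gcd(123,78) + 1 = 3 + 1 = 4.

4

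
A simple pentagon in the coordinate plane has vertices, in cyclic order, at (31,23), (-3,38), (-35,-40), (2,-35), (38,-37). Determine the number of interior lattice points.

By the shoelace formula, twice the signed area is |(31·38 − (-3)·23) + ((-3)·(-40) − (-35)·38) + ((-35)·(-35) − 2·(-40)) + (2·(-37) − 38·(-35)) + (38·23 − 31·(-37))| = 7279, so the area is 7279/2.
Summing gcd(|Δx|,|Δy|) over the edges gives the boundary count: gcd(34,15) + gcd(32,78) + gcd(37,5) + gcd(36,2) + gcd(7,60) = 1+2+1+2+1 = 7.
By Pick's theorem A = I + B/2 − 1, so I = 7279/2 − 7/2 + 1 = 3637.

3637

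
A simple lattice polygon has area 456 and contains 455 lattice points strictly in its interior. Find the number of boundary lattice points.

Pick's theorem gives A = I + B/2 − 1, so B = 2(A − I + 1) = 2(456 − 455 + 1) = 4.

4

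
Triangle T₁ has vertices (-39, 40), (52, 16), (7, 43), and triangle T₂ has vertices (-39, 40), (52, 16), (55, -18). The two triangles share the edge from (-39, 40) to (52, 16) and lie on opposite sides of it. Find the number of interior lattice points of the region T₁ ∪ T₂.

The union is the simple quadrilateral with vertices (-39, 40), (7, 43), (52, 16), (55, -18) in order.
Using the shoelace formula, 2A = |((-39)·43 − 7·40) + (7·16 − 52·43) + (52·(-18) − 55·16) + (55·40 − (-39)·(-18))| = 4399, so the area is 4399/2.
The number of boundary lattice points is Σ gcd(|Δx|,|Δy|) = gcd(46,3) + gcd(45,27) + gcd(3,34) + gcd(94,58) = 1+9+1+2 = 13.
By Pick's theorem I = A − B/2 + 1 = 4399/2 − 13/2 + 1 = 2194.

2194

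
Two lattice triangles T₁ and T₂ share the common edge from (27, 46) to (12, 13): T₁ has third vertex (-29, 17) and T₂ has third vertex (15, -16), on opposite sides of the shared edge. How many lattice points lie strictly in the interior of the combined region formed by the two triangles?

972

The union is the simple quadrilateral with vertices (27, 46), (-29, 17), (12, 13), (15, -16) in order.
Using the shoelace formula, 2A = |(27·17 − (-29)·46) + ((-29)·13 − 12·17) + (12·(-16) − 15·13) + (15·46 − 27·(-16))| = 1947, so the area is 973.5.
The number of boundary lattice points is Σ gcd(|Δx|,|Δy|) = gcd(56,29) + gcd(41,4) + gcd(3,29) + gcd(12,62) = 1+1+1+2 = 5.
By Pick's theorem I = A − B/2 + 1 = 973.5 − 5/2 + 1 = 972.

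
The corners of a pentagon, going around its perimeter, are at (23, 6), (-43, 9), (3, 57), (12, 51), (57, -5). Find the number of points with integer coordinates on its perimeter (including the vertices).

10

Along each edge there are gcd(|Δx|,|Δy|)+1 lattice points, so counting each shared vertex once the boundary has gcd(66,3) + gcd(46,48) + gcd(9,6) + gcd(45,56) + gcd(34,11) = 3+2+3+1+1 = 10.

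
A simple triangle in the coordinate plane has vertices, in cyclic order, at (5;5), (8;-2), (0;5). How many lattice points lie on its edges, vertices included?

7

Along each edge there are gcd(|Δx|,|Δy|)+1 lattice points, so counting each shared vertex once the boundary has gcd(3,7) + gcd(8,7) + gcd(5,0) = 1+1+5 = 7.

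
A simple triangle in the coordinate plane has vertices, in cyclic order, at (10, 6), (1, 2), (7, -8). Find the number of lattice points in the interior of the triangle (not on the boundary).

Using the shoelace formula, 2A = |[10·2 − 1·6] + [1·(-8) − 7·2] + [7·6 − 10·(-8)]| = 114, so the area is 57.
Along each edge there are gcd(|Δx|,|Δy|)+1 lattice points, so counting each shared vertex once the boundary has gcd(9,4) + gcd(6,10) + gcd(3,14) = 1+2+1 = 4.
Pick's theorem gives I = A − B/2 + 1 = 57 − 4/2 + 1 = 56.

56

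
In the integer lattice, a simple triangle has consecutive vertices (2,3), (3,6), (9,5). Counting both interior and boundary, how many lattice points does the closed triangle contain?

The shoelace formula gives twice the area as |(2·6 − 3·3) + (3·5 − 9·6) + (9·3 − 2·5)| = 19, so the area is 19/2.
Summing gcd(|Δx|,|Δy|) over the edges gives the boundary count: gcd(1,3) + gcd(6,1) + gcd(7,2) = 1+1+1 = 3.
Pick's theorem gives I = A − B/2 + 1 = 19/2 − 3/2 + 1 = 9, so the closed region contains I + B = 9 + 3 = 12 lattice points.

12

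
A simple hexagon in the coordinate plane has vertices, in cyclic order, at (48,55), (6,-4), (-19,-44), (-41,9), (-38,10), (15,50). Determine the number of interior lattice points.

By the shoelace formula, twice the signed area is |(48·(-4) − 6·55) + (6·(-44) − (-19)·(-4)) + ((-19)·9 − (-41)·(-44)) + ((-41)·10 − (-38)·9) + ((-38)·50 − 15·10) + (15·55 − 48·50)| = 6530, so the area is 3265.
Summing gcd(|Δx|,|Δy|) over the edges gives the boundary count: gcd(42,59) + gcd(25,40) + gcd(22,53) + gcd(3,1) + gcd(53,40) + gcd(33,5) = 1+5+1+1+1+1 = 10.
By Pick's theorem A = I + B/2 − 1, so I = 3265 − 10/2 + 1 = 3261.

3261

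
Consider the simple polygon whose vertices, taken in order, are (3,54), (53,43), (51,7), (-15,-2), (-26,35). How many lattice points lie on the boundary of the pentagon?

Summing gcd(|Δx|,|Δy|) over the edges gives the boundary count: gcd(50,11) + gcd(2,36) + gcd(66,9) + gcd(11,37) + gcd(29,19) = 1+2+3+1+1 = 8.

8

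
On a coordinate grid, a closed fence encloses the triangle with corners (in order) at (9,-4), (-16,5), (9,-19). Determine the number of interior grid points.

180

By the shoelace formula, twice the signed area is |[9·5 − (-16)·(-4)] + [(-16)·(-19) − 9·5] + [9·(-4) − 9·(-19)]| = 375, so the area is 375/2.
The number of boundary lattice points is Σ gcd(|Δx|,|Δy|) = gcd(25,9) + gcd(25,24) + gcd(0,15) = 1+1+15 = 17.
By Pick's theorem A = I + B/2 − 1, so I = 375/2 − 17/2 + 1 = 180.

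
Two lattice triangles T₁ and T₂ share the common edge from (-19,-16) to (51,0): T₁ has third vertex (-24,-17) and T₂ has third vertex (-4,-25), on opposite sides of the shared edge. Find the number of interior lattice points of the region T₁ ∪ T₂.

436

The union is the simple quadrilateral with vertices (-19,-16), (-24,-17), (51,0), (-4,-25) in order.
Using the shoelace formula, 2A = |[(-19)·(-17) − (-24)·(-16)] + [(-24)·0 − 51·(-17)] + [51·(-25) − (-4)·0] + [(-4)·(-16) − (-19)·(-25)]| = 880, so the area is 440.
Along each edge there are gcd(|Δx|,|Δy|)+1 lattice points, so counting each shared vertex once the boundary has gcd(5,1) + gcd(75,17) + gcd(55,25) + gcd(15,9) = 1+1+5+3 = 10.
By Pick's theorem I = A − B/2 + 1 = 440 − 10/2 + 1 = 436.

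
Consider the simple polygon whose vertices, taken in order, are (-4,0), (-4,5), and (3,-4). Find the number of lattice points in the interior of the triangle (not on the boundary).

By the shoelace formula, twice the signed area is |((-4)·5 − (-4)·0) + ((-4)·(-4) − 3·5) + (3·0 − (-4)·(-4))| = 35, so the area is 35/2.
The number of boundary lattice points is Σ gcd(|Δx|,|Δy|) = gcd(0,5) + gcd(7,9) + gcd(7,4) = 5+1+1 = 7.
By Pick's theorem A = I + B/2 − 1, so I = 35/2 − 7/2 + 1 = 15.

15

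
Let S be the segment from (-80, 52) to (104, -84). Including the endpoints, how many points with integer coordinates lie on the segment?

9

The number of lattice points on a segment between lattice points is gcd(|Δx|,|Δy|) + 1 = gcd(184,136) + 1 = 8 + 1 = 9.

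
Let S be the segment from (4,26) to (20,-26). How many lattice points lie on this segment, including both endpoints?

5

The number of lattice points on a segment between lattice points is gcd(|Δx|,|Δy|) + 1 = gcd(16,52) + 1 = 4 + 1 = 5.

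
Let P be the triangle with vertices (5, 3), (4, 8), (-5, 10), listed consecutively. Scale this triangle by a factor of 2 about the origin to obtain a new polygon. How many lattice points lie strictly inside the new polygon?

The shoelace formula gives twice the area as |(5·8 − 4·3) + (4·10 − (-5)·8) + ((-5)·3 − 5·10)| = 43, so the area is 43/2.
The number of boundary lattice points is Σ gcd(|Δx|,|Δy|) = gcd(1,5) + gcd(9,2) + gcd(10,7) = 1+1+1 = 3.
Scaling by 2 multiplies the area by 2² = 4 (so the new area is 86) and multiplies the boundary lattice-point count by 2, giving 6.
By Pick's theorem, the interior count of the dilated polygon is 86 − 6/2 + 1 = 84.

84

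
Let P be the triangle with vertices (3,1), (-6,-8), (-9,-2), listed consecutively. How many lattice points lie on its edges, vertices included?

15

Summing gcd(|Δx|,|Δy|) over the edges gives the boundary count: gcd(9,9) + gcd(3,6) + gcd(12,3) = 9+3+3 = 15.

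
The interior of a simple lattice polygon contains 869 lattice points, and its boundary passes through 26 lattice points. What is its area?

881

By Pick's theorem, A = I + B/2 − 1 = 869 + 26/2 − 1 = 881.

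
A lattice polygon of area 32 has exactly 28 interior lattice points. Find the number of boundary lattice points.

Pick's theorem gives A = I + B/2 − 1, so B = 2(A − I + 1) = 2(32 − 28 + 1) = 10.

10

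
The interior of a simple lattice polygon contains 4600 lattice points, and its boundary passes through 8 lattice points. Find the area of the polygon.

By Pick's theorem, A = I + B/2 − 1 = 4600 + 8/2 − 1 = 4603.

4603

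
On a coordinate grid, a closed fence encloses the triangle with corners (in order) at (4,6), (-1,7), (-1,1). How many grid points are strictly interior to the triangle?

10

By the shoelace formula, twice the signed area is |[4·7 − (-1)·6] + [(-1)·1 − (-1)·7] + [(-1)·6 − 4·1]| = 30, so the area is 15.
Along each edge there are gcd(|Δx|,|Δy|)+1 lattice points, so counting each shared vertex once the boundary has gcd(5,1) + gcd(0,6) + gcd(5,5) = 1+6+5 = 12.
By Pick's theorem A = I + B/2 − 1, so I = 15 − 12/2 + 1 = 10.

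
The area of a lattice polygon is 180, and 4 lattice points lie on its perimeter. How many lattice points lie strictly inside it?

Pick's theorem A = I + B/2 − 1 rearranges to I = A − B/2 + 1 = 180 − 4/2 + 1 = 179.

179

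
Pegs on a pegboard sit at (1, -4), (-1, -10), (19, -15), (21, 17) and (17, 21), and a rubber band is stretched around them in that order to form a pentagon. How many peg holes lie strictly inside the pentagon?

440

By the shoelace formula, twice the signed area is |[1·(-10) − (-1)·(-4)] + [(-1)·(-15) − 19·(-10)] + [19·17 − 21·(-15)] + [21·21 − 17·17] + [17·(-4) − 1·21]| = 892, so the area is 446.
Summing gcd(|Δx|,|Δy|) over the edges gives the boundary count: gcd(2,6) + gcd(20,5) + gcd(2,32) + gcd(4,4) + gcd(16,25) = 2+5+2+4+1 = 14.
By Pick's theorem A = I + B/2 − 1, so I = 446 − 14/2 + 1 = 440.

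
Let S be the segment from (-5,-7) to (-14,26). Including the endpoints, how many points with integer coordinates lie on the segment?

4

The number of lattice points on a segment between lattice points is gcd(|Δx|,|Δy|) + 1 = gcd(9,33) + 1 = 3 + 1 = 4.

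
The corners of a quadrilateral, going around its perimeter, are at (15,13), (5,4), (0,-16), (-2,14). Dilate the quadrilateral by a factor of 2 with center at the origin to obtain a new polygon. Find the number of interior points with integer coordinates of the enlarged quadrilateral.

698

Using the shoelace formula, 2A = |[15·4 − 5·13] + [5·(-16) − 0·4] + [0·14 − (-2)·(-16)] + [(-2)·13 − 15·14]| = 353, so the area is 353/2.
Summing gcd(|Δx|,|Δy|) over the edges gives the boundary count: gcd(10,9) + gcd(5,20) + gcd(2,30) + gcd(17,1) = 1+5+2+1 = 9.
Scaling by 2 multiplies the area by 2² = 4 (so the new area is 706) and multiplies the boundary lattice-point count by 2, giving 18.
By Pick's theorem, the interior count of the dilated polygon is 706 − 18/2 + 1 = 698.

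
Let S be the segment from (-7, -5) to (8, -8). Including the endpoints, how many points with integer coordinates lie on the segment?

The number of lattice points on a segment between lattice points is gcd(|Δx|,|Δy|) + 1 = gcd(15,3) + 1 = 3 + 1 = 4.

4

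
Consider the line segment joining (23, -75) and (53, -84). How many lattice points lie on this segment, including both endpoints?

4

The number of lattice points on a segment between lattice points is gcd(|Δx|,|Δy|) + 1 = gcd(30,9) + 1 = 3 + 1 = 4.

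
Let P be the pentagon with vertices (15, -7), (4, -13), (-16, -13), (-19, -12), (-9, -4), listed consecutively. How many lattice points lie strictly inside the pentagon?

183

By the shoelace formula, twice the signed area is |(15·(-13) − 4·(-7)) + (4·(-13) − (-16)·(-13)) + ((-16)·(-12) − (-19)·(-13)) + ((-19)·(-4) − (-9)·(-12)) + ((-9)·(-7) − 15·(-4))| = 391, so the area is 391/2.
Along each edge there are gcd(|Δx|,|Δy|)+1 lattice points, so counting each shared vertex once the boundary has gcd(11,6) + gcd(20,0) + gcd(3,1) + gcd(10,8) + gcd(24,3) = 1+20+1+2+3 = 27.
Pick's theorem gives I = A − B/2 + 1 = 391/2 − 27/2 + 1 = 183.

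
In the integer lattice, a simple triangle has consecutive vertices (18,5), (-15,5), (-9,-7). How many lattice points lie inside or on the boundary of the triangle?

The shoelace formula gives twice the area as |[18·5 − (-15)·5] + [(-15)·(-7) − (-9)·5] + [(-9)·5 − 18·(-7)]| = 396, so the area is 198.
Along each edge there are gcd(|Δx|,|Δy|)+1 lattice points, so counting each shared vertex once the boundary has gcd(33,0) + gcd(6,12) + gcd(27,12) = 33+6+3 = 42.
Pick's theorem gives I = A − B/2 + 1 = 198 − 42/2 + 1 = 178, so the closed region contains I + B = 178 + 42 = 220 lattice points.

220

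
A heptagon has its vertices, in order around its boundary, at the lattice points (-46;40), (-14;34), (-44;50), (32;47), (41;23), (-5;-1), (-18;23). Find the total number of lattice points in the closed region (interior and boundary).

Using the shoelace formula, 2A = |((-46)·34 − (-14)·40) + ((-14)·50 − (-44)·34) + ((-44)·47 − 32·50) + (32·23 − 41·47) + (41·(-1) − (-5)·23) + ((-5)·23 − (-18)·(-1)) + ((-18)·40 − (-46)·23)| = 4788, so the area is 2394.
The number of boundary lattice points is Σ gcd(|Δx|,|Δy|) = gcd(32,6) + gcd(30,16) + gcd(76,3) + gcd(9,24) + gcd(46,24) + gcd(13,24) + gcd(28,17) = 2+2+1+3+2+1+1 = 12.
Pick's theorem gives I = A − B/2 + 1 = 2394 − 12/2 + 1 = 2389, so the closed region contains I + B = 2389 + 12 = 2401 lattice points.

2401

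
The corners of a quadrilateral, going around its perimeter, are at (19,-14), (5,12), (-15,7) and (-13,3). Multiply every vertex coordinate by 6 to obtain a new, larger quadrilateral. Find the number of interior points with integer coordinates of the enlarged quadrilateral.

Using the shoelace formula, 2A = |(19·12 − 5·(-14)) + (5·7 − (-15)·12) + ((-15)·3 − (-13)·7) + ((-13)·(-14) − 19·3)| = 684, so the area is 342.
Along each edge there are gcd(|Δx|,|Δy|)+1 lattice points, so counting each shared vertex once the boundary has gcd(14,26) + gcd(20,5) + gcd(2,4) + gcd(32,17) = 2+5+2+1 = 10.
Scaling by 6 multiplies the area by 6² = 36 (so the new area is 12312) and multiplies the boundary lattice-point count by 6, giving 60.
By Pick's theorem, the interior count of the dilated polygon is 12312 − 60/2 + 1 = 12283.

12283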